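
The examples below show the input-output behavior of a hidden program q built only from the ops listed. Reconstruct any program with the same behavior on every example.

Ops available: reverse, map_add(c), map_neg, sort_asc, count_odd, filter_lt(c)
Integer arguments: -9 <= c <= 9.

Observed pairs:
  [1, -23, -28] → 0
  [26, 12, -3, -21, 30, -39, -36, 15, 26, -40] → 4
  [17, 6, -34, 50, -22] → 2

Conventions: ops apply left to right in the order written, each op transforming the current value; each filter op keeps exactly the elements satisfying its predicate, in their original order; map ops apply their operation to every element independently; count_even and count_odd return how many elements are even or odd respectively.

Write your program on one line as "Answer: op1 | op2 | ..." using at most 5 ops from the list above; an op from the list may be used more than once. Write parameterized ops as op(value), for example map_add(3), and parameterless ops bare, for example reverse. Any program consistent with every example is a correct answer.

map_add(3) | map_neg | filter_lt(0) | map_neg | count_odd

Check, running the answer program on each example:
  [1, -23, -28] -> [4, -20, -25] -> [-4, 20, 25] -> [-4] -> [4] -> 0
  [26, 12, -3, -21, 30, -39, -36, 15, 26, -40] -> [29, 15, 0, -18, 33, -36, -33, 18, 29, -37] -> [-29, -15, 0, 18, -33, 36, 33, -18, -29, 37] -> [-29, -15, -33, -18, -29] -> [29, 15, 33, 18, 29] -> 4
  [17, 6, -34, 50, -22] -> [20, 9, -31, 53, -19] -> [-20, -9, 31, -53, 19] -> [-20, -9, -53] -> [20, 9, 53] -> 2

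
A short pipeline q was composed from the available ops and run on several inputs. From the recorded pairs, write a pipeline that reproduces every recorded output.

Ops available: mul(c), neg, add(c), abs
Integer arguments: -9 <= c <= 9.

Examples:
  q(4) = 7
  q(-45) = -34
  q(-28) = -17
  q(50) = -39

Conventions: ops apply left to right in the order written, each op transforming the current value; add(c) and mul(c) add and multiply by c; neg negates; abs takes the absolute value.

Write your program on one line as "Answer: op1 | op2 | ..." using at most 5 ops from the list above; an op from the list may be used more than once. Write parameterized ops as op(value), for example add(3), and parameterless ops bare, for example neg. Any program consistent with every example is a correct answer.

abs | add(1) | add(-7) | mul(-1) | add(5)

Check, running the answer program on each example:
  4 -> 4 -> 5 -> -2 -> 2 -> 7
  -45 -> 45 -> 46 -> 39 -> -39 -> -34
  -28 -> 28 -> 29 -> 22 -> -22 -> -17
  50 -> 50 -> 51 -> 44 -> -44 -> -39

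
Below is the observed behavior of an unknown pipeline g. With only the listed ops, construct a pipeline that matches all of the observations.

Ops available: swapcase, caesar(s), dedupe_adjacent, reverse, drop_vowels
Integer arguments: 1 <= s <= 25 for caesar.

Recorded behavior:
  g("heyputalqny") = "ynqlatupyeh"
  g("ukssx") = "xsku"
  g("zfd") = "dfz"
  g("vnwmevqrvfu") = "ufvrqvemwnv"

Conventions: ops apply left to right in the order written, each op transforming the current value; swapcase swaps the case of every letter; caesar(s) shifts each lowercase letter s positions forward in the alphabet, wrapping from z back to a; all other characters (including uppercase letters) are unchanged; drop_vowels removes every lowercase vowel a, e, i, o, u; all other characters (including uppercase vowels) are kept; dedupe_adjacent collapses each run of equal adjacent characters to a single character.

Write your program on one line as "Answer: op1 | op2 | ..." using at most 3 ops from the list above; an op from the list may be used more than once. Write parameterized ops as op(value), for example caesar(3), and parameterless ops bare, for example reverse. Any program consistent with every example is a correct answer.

dedupe_adjacent | reverse

Check, running the answer program on each example:
  "heyputalqny" -> "heyputalqny" -> "ynqlatupyeh"
  "ukssx" -> "uksx" -> "xsku"
  "zfd" -> "zfd" -> "dfz"
  "vnwmevqrvfu" -> "vnwmevqrvfu" -> "ufvrqvemwnv"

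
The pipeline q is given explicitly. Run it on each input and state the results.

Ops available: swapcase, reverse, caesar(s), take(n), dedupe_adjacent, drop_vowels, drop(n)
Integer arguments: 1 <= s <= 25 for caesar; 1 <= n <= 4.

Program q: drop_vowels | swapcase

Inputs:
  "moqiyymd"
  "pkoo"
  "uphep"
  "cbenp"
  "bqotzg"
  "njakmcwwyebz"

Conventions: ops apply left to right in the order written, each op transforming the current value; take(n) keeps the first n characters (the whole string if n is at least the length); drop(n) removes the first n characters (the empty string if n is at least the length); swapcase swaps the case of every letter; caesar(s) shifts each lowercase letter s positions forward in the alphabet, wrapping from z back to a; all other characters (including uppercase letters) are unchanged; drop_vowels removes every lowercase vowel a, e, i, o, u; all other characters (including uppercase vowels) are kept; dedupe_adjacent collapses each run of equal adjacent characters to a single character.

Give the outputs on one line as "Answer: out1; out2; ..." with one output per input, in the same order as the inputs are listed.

"MQYYMD"; "PK"; "PHP"; "CBNP"; "BQTZG"; "NJKMCWWYBZ"

Execution, op by op:
  "moqiyymd" -> "mqyymd" -> "MQYYMD"
  "pkoo" -> "pk" -> "PK"
  "uphep" -> "php" -> "PHP"
  "cbenp" -> "cbnp" -> "CBNP"
  "bqotzg" -> "bqtzg" -> "BQTZG"
  "njakmcwwyebz" -> "njkmcwwybz" -> "NJKMCWWYBZ"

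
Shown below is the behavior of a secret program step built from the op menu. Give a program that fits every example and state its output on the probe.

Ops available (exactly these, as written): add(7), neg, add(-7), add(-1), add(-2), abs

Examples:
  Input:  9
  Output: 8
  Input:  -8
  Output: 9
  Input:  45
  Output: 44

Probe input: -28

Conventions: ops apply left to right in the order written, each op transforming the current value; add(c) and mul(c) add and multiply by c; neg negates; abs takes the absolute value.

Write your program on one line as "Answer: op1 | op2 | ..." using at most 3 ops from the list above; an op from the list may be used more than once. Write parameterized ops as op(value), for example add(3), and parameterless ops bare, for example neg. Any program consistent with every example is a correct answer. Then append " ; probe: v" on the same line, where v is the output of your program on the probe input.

add(-1) | abs ; probe: 29

Check, running the answer program on each example:
  9 -> 8 -> 8
  -8 -> -9 -> 9
  45 -> 44 -> 44
  probe: -28 -> -29 -> 29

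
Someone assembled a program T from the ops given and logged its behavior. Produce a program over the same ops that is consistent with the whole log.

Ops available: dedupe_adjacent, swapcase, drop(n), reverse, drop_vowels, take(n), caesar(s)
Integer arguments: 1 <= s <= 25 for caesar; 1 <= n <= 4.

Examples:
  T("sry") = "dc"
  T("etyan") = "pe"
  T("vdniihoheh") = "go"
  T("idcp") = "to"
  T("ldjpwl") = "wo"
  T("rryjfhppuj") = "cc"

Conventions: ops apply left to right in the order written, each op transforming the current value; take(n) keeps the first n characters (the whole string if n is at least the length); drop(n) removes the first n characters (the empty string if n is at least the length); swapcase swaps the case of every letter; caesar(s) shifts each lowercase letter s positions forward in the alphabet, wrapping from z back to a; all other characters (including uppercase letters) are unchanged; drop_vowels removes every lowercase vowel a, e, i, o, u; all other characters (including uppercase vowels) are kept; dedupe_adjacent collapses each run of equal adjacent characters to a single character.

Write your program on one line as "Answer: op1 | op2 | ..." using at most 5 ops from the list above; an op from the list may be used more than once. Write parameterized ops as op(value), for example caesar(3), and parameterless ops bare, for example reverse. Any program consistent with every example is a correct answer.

take(2) | reverse | caesar(5) | caesar(6) | reverse

Check, running the answer program on each example:
  "sry" -> "sr" -> "rs" -> "wx" -> "cd" -> "dc"
  "etyan" -> "et" -> "te" -> "yj" -> "ep" -> "pe"
  "vdniihoheh" -> "vd" -> "dv" -> "ia" -> "og" -> "go"
  "idcp" -> "id" -> "di" -> "in" -> "ot" -> "to"
  "ldjpwl" -> "ld" -> "dl" -> "iq" -> "ow" -> "wo"
  "rryjfhppuj" -> "rr" -> "rr" -> "ww" -> "cc" -> "cc"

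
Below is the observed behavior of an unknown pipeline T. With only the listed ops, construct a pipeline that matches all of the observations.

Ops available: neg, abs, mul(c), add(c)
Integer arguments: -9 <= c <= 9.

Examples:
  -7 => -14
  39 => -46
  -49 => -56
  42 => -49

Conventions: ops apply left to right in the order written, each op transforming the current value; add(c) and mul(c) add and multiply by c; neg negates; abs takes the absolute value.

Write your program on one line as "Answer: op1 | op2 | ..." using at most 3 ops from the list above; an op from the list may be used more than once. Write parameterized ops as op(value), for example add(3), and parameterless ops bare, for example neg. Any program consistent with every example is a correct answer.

abs | neg | add(-7)

Check, running the answer program on each example:
  -7 -> 7 -> -7 -> -14
  39 -> 39 -> -39 -> -46
  -49 -> 49 -> -49 -> -56
  42 -> 42 -> -42 -> -49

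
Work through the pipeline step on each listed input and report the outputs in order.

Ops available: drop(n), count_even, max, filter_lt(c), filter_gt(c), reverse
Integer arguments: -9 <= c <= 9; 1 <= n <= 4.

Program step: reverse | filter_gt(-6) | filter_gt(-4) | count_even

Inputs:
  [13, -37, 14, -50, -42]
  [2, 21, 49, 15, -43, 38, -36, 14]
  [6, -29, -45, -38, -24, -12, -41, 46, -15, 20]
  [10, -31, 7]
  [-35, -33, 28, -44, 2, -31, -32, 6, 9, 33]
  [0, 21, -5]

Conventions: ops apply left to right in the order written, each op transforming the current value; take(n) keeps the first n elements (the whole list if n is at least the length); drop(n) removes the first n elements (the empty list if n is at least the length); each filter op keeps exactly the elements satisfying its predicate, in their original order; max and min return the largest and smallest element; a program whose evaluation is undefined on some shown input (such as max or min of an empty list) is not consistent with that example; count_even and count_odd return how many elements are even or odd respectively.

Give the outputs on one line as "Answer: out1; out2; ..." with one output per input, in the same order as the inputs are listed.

1; 3; 3; 1; 3; 1

Execution, op by op:
  [13, -37, 14, -50, -42] -> [-42, -50, 14, -37, 13] -> [14, 13] -> [14, 13] -> 1
  [2, 21, 49, 15, -43, 38, -36, 14] -> [14, -36, 38, -43, 15, 49, 21, 2] -> [14, 38, 15, 49, 21, 2] -> [14, 38, 15, 49, 21, 2] -> 3
  [6, -29, -45, -38, -24, -12, -41, 46, -15, 20] -> [20, -15, 46, -41, -12, -24, -38, -45, -29, 6] -> [20, 46, 6] -> [20, 46, 6] -> 3
  [10, -31, 7] -> [7, -31, 10] -> [7, 10] -> [7, 10] -> 1
  [-35, -33, 28, -44, 2, -31, -32, 6, 9, 33] -> [33, 9, 6, -32, -31, 2, -44, 28, -33, -35] -> [33, 9, 6, 2, 28] -> [33, 9, 6, 2, 28] -> 3
  [0, 21, -5] -> [-5, 21, 0] -> [-5, 21, 0] -> [21, 0] -> 1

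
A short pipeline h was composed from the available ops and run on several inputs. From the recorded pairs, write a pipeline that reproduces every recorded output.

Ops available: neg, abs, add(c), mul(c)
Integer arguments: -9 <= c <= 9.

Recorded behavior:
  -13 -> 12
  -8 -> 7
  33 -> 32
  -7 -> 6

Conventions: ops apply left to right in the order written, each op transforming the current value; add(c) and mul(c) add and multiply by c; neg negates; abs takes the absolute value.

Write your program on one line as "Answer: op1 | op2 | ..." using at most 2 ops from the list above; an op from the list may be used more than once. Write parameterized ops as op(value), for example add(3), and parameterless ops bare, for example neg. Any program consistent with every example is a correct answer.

abs | add(-1)

Check, running the answer program on each example:
  -13 -> 13 -> 12
  -8 -> 8 -> 7
  33 -> 33 -> 32
  -7 -> 7 -> 6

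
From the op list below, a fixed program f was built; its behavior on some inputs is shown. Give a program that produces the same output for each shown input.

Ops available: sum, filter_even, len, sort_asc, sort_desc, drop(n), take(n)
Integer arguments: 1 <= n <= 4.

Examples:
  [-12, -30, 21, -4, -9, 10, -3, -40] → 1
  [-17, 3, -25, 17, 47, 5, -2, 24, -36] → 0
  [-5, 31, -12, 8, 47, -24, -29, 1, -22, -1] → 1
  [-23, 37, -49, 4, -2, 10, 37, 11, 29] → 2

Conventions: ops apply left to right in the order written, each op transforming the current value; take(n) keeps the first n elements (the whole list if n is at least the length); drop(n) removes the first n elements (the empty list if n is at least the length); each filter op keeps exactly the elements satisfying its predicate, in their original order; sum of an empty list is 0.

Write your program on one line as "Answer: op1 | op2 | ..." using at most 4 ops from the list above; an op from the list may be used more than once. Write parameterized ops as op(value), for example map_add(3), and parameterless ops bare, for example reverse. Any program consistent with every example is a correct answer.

drop(4) | take(2) | filter_even | len

Check, running the answer program on each example:
  [-12, -30, 21, -4, -9, 10, -3, -40] -> [-9, 10, -3, -40] -> [-9, 10] -> [10] -> 1
  [-17, 3, -25, 17, 47, 5, -2, 24, -36] -> [47, 5, -2, 24, -36] -> [47, 5] -> [] -> 0
  [-5, 31, -12, 8, 47, -24, -29, 1, -22, -1] -> [47, -24, -29, 1, -22, -1] -> [47, -24] -> [-24] -> 1
  [-23, 37, -49, 4, -2, 10, 37, 11, 29] -> [-2, 10, 37, 11, 29] -> [-2, 10] -> [-2, 10] -> 2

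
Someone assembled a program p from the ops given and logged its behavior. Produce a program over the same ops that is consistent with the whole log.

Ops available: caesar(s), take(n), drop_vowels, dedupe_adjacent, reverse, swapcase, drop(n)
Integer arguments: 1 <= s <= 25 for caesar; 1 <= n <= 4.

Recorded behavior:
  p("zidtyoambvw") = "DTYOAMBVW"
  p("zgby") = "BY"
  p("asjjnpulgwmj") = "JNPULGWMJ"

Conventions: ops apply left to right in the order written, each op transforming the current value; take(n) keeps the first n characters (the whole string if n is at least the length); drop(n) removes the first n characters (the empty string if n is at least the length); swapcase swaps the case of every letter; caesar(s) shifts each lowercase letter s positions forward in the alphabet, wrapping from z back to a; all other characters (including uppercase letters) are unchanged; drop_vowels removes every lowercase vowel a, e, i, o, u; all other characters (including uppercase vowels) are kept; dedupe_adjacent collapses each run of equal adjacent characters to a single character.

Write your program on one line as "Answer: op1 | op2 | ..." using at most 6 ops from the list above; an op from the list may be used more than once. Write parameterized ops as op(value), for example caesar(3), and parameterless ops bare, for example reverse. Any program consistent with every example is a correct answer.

drop(2) | dedupe_adjacent | reverse | swapcase | reverse

Check, running the answer program on each example:
  "zidtyoambvw" -> "dtyoambvw" -> "dtyoambvw" -> "wvbmaoytd" -> "WVBMAOYTD" -> "DTYOAMBVW"
  "zgby" -> "by" -> "by" -> "yb" -> "YB" -> "BY"
  "asjjnpulgwmj" -> "jjnpulgwmj" -> "jnpulgwmj" -> "jmwglupnj" -> "JMWGLUPNJ" -> "JNPULGWMJ"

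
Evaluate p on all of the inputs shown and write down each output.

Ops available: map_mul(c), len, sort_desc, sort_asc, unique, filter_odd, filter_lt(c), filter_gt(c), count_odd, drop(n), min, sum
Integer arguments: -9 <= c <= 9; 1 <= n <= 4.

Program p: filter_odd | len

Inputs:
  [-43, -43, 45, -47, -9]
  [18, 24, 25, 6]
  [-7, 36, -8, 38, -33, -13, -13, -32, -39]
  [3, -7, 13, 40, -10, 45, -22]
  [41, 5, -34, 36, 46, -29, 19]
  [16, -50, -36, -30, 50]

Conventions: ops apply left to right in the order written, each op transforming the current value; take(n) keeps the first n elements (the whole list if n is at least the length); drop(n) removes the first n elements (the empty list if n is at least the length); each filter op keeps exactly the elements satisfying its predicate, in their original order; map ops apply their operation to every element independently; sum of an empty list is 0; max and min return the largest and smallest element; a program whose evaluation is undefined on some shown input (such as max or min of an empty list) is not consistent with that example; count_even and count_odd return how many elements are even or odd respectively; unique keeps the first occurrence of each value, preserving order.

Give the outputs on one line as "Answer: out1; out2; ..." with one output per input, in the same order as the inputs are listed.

Execution, op by op:
  [-43, -43, 45, -47, -9] -> [-43, -43, 45, -47, -9] -> 5
  [18, 24, 25, 6] -> [25] -> 1
  [-7, 36, -8, 38, -33, -13, -13, -32, -39] -> [-7, -33, -13, -13, -39] -> 5
  [3, -7, 13, 40, -10, 45, -22] -> [3, -7, 13, 45] -> 4
  [41, 5, -34, 36, 46, -29, 19] -> [41, 5, -29, 19] -> 4
  [16, -50, -36, -30, 50] -> [] -> 0

5; 1; 5; 4; 4; 0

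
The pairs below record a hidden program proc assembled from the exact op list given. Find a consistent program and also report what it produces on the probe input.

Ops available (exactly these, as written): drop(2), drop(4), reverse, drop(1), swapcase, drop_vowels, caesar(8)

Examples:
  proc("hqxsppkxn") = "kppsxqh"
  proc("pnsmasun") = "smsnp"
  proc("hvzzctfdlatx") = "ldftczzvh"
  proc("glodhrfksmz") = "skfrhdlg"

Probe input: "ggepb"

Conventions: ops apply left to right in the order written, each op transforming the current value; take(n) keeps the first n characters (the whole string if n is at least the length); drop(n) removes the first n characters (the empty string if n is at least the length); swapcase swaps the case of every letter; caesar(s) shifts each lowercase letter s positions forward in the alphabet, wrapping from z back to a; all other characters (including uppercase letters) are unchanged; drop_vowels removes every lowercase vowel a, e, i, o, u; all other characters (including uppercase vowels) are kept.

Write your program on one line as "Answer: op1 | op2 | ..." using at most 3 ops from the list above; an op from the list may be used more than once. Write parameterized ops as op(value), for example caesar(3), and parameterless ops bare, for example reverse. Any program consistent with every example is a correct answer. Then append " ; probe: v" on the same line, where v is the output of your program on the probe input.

reverse | drop(2) | drop_vowels ; probe: "gg"

Check, running the answer program on each example:
  "hqxsppkxn" -> "nxkppsxqh" -> "kppsxqh" -> "kppsxqh"
  "pnsmasun" -> "nusamsnp" -> "samsnp" -> "smsnp"
  "hvzzctfdlatx" -> "xtaldftczzvh" -> "aldftczzvh" -> "ldftczzvh"
  "glodhrfksmz" -> "zmskfrhdolg" -> "skfrhdolg" -> "skfrhdlg"
  probe: "ggepb" -> "bpegg" -> "egg" -> "gg"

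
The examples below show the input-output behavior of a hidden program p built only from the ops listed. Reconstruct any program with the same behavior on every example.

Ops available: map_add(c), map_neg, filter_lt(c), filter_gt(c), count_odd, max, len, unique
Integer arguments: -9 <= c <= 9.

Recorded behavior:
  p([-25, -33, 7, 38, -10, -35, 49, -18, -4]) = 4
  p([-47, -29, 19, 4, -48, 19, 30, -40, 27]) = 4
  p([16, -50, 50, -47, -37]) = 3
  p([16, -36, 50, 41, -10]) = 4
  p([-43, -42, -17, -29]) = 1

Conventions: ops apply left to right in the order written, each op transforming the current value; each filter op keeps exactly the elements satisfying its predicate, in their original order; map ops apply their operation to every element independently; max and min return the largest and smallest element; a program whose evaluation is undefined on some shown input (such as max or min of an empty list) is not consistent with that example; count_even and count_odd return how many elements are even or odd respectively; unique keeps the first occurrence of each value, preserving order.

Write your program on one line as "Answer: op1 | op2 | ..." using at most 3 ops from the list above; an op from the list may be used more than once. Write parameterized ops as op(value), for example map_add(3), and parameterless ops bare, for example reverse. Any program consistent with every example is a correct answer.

map_add(-9) | map_add(2) | count_odd

Check, running the answer program on each example:
  [-25, -33, 7, 38, -10, -35, 49, -18, -4] -> [-34, -42, -2, 29, -19, -44, 40, -27, -13] -> [-32, -40, 0, 31, -17, -42, 42, -25, -11] -> 4
  [-47, -29, 19, 4, -48, 19, 30, -40, 27] -> [-56, -38, 10, -5, -57, 10, 21, -49, 18] -> [-54, -36, 12, -3, -55, 12, 23, -47, 20] -> 4
  [16, -50, 50, -47, -37] -> [7, -59, 41, -56, -46] -> [9, -57, 43, -54, -44] -> 3
  [16, -36, 50, 41, -10] -> [7, -45, 41, 32, -19] -> [9, -43, 43, 34, -17] -> 4
  [-43, -42, -17, -29] -> [-52, -51, -26, -38] -> [-50, -49, -24, -36] -> 1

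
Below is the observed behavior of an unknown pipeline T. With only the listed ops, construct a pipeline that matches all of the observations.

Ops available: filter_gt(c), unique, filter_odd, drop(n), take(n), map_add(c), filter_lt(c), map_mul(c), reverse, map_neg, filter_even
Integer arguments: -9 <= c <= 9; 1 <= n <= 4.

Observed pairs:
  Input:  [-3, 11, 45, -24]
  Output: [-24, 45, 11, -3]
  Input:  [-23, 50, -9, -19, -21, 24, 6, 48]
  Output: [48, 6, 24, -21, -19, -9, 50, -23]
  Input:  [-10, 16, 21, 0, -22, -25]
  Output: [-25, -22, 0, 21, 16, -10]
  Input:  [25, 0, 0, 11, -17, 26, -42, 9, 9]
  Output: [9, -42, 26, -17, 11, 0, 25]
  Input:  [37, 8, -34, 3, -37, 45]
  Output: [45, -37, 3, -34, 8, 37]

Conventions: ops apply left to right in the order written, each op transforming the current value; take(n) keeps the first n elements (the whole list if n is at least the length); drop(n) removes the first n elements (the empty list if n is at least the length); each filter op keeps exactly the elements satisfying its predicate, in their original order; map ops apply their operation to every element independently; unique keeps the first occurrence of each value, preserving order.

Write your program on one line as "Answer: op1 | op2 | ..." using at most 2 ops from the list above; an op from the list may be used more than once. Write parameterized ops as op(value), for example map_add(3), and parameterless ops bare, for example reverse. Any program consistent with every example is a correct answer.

reverse | unique

Check, running the answer program on each example:
  [-3, 11, 45, -24] -> [-24, 45, 11, -3] -> [-24, 45, 11, -3]
  [-23, 50, -9, -19, -21, 24, 6, 48] -> [48, 6, 24, -21, -19, -9, 50, -23] -> [48, 6, 24, -21, -19, -9, 50, -23]
  [-10, 16, 21, 0, -22, -25] -> [-25, -22, 0, 21, 16, -10] -> [-25, -22, 0, 21, 16, -10]
  [25, 0, 0, 11, -17, 26, -42, 9, 9] -> [9, 9, -42, 26, -17, 11, 0, 0, 25] -> [9, -42, 26, -17, 11, 0, 25]
  [37, 8, -34, 3, -37, 45] -> [45, -37, 3, -34, 8, 37] -> [45, -37, 3, -34, 8, 37]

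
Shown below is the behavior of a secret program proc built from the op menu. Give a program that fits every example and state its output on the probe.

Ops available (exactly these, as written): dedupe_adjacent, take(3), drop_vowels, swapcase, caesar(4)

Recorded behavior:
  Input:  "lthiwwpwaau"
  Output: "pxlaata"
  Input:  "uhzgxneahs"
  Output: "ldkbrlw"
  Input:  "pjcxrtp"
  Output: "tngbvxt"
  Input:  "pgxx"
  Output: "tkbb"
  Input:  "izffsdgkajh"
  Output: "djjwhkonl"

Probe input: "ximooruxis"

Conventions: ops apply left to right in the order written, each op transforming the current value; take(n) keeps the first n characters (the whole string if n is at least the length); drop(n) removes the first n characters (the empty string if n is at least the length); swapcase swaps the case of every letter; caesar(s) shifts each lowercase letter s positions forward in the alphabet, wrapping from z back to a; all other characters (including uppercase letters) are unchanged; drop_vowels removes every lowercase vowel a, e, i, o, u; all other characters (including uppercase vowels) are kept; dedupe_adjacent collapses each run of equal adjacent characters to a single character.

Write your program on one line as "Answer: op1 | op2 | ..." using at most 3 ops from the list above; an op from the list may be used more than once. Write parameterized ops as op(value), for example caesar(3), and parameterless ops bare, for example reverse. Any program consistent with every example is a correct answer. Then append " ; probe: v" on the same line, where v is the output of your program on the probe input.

drop_vowels | caesar(4) ; probe: "bqvbw"

Check, running the answer program on each example:
  "lthiwwpwaau" -> "lthwwpw" -> "pxlaata"
  "uhzgxneahs" -> "hzgxnhs" -> "ldkbrlw"
  "pjcxrtp" -> "pjcxrtp" -> "tngbvxt"
  "pgxx" -> "pgxx" -> "tkbb"
  "izffsdgkajh" -> "zffsdgkjh" -> "djjwhkonl"
  probe: "ximooruxis" -> "xmrxs" -> "bqvbw"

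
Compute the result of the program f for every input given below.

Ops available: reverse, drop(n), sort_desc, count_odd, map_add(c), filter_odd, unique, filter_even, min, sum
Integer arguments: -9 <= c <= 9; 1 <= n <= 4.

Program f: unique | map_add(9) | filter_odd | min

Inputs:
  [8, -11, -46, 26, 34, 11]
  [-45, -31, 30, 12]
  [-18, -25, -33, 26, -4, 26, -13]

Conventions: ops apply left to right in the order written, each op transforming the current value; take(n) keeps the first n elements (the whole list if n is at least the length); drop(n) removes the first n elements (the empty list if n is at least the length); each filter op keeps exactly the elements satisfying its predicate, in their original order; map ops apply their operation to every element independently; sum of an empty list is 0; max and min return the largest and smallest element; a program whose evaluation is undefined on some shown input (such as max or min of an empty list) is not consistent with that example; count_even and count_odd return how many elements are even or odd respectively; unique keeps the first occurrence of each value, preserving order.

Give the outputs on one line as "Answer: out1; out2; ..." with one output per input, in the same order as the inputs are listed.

-37; 21; -9

Execution, op by op:
  [8, -11, -46, 26, 34, 11] -> [8, -11, -46, 26, 34, 11] -> [17, -2, -37, 35, 43, 20] -> [17, -37, 35, 43] -> -37
  [-45, -31, 30, 12] -> [-45, -31, 30, 12] -> [-36, -22, 39, 21] -> [39, 21] -> 21
  [-18, -25, -33, 26, -4, 26, -13] -> [-18, -25, -33, 26, -4, -13] -> [-9, -16, -24, 35, 5, -4] -> [-9, 35, 5] -> -9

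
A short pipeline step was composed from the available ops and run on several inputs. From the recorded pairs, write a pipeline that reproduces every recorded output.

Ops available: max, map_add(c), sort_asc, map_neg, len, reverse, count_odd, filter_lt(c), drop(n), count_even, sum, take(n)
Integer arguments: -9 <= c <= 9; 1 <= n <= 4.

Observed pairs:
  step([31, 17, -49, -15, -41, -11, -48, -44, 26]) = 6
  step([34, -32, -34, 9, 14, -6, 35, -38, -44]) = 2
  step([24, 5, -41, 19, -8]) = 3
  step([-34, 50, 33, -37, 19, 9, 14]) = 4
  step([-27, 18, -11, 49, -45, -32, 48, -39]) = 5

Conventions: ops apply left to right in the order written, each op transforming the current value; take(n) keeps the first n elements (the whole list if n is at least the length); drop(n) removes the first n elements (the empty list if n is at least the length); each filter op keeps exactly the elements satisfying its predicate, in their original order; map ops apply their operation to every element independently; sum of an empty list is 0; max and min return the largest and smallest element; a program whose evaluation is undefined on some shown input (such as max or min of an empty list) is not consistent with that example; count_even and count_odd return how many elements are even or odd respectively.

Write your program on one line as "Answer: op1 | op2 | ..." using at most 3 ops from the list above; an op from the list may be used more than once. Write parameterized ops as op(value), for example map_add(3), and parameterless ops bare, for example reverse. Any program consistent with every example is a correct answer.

map_add(-5) | map_neg | count_even

Check, running the answer program on each example:
  [31, 17, -49, -15, -41, -11, -48, -44, 26] -> [26, 12, -54, -20, -46, -16, -53, -49, 21] -> [-26, -12, 54, 20, 46, 16, 53, 49, -21] -> 6
  [34, -32, -34, 9, 14, -6, 35, -38, -44] -> [29, -37, -39, 4, 9, -11, 30, -43, -49] -> [-29, 37, 39, -4, -9, 11, -30, 43, 49] -> 2
  [24, 5, -41, 19, -8] -> [19, 0, -46, 14, -13] -> [-19, 0, 46, -14, 13] -> 3
  [-34, 50, 33, -37, 19, 9, 14] -> [-39, 45, 28, -42, 14, 4, 9] -> [39, -45, -28, 42, -14, -4, -9] -> 4
  [-27, 18, -11, 49, -45, -32, 48, -39] -> [-32, 13, -16, 44, -50, -37, 43, -44] -> [32, -13, 16, -44, 50, 37, -43, 44] -> 5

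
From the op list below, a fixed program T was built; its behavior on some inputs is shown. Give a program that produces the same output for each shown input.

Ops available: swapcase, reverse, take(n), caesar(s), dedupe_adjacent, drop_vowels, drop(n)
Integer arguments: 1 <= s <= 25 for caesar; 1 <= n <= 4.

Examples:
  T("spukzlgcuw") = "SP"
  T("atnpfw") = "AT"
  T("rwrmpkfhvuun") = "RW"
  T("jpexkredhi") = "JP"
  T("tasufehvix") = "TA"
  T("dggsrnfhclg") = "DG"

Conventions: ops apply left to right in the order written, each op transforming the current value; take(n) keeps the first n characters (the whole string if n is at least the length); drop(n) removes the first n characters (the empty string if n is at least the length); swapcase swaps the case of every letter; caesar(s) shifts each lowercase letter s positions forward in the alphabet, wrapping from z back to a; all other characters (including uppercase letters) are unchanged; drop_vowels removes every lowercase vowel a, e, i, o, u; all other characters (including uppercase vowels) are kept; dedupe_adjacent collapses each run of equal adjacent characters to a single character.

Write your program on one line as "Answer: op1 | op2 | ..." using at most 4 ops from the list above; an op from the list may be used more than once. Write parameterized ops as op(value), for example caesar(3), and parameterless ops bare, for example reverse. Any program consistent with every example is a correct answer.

take(3) | take(2) | swapcase

Check, running the answer program on each example:
  "spukzlgcuw" -> "spu" -> "sp" -> "SP"
  "atnpfw" -> "atn" -> "at" -> "AT"
  "rwrmpkfhvuun" -> "rwr" -> "rw" -> "RW"
  "jpexkredhi" -> "jpe" -> "jp" -> "JP"
  "tasufehvix" -> "tas" -> "ta" -> "TA"
  "dggsrnfhclg" -> "dgg" -> "dg" -> "DG"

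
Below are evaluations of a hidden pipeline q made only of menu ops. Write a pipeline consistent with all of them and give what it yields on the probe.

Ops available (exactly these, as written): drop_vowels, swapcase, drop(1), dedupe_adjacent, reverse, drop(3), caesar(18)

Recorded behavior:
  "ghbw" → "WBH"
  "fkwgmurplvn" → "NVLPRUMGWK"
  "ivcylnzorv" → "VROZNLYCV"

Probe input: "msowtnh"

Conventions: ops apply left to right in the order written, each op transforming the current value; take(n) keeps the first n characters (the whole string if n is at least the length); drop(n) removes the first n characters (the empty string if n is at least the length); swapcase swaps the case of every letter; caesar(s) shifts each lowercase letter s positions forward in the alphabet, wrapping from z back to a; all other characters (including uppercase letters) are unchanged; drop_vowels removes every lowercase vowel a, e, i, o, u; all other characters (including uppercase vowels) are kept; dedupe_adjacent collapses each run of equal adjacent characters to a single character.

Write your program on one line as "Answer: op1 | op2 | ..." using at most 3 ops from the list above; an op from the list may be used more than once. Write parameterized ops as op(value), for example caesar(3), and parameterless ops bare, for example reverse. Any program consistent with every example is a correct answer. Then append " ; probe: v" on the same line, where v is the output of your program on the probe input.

drop(1) | swapcase | reverse ; probe: "HNTWOS"

Check, running the answer program on each example:
  "ghbw" -> "hbw" -> "HBW" -> "WBH"
  "fkwgmurplvn" -> "kwgmurplvn" -> "KWGMURPLVN" -> "NVLPRUMGWK"
  "ivcylnzorv" -> "vcylnzorv" -> "VCYLNZORV" -> "VROZNLYCV"
  probe: "msowtnh" -> "sowtnh" -> "SOWTNH" -> "HNTWOS"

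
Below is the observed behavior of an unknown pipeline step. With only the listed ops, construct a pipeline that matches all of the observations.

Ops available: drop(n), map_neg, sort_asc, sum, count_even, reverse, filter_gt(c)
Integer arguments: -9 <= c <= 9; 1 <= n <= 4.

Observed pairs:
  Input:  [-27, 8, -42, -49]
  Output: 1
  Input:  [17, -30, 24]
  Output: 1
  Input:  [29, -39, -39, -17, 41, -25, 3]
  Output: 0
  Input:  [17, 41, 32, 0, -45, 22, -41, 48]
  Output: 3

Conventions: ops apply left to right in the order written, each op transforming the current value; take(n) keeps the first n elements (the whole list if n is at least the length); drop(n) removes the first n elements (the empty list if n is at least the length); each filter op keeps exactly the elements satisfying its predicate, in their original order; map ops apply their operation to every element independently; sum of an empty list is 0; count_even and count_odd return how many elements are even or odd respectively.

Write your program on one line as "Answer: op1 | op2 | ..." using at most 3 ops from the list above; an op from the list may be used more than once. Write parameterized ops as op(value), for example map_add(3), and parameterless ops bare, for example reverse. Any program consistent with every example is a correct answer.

reverse | filter_gt(5) | count_even

Check, running the answer program on each example:
  [-27, 8, -42, -49] -> [-49, -42, 8, -27] -> [8] -> 1
  [17, -30, 24] -> [24, -30, 17] -> [24, 17] -> 1
  [29, -39, -39, -17, 41, -25, 3] -> [3, -25, 41, -17, -39, -39, 29] -> [41, 29] -> 0
  [17, 41, 32, 0, -45, 22, -41, 48] -> [48, -41, 22, -45, 0, 32, 41, 17] -> [48, 22, 32, 41, 17] -> 3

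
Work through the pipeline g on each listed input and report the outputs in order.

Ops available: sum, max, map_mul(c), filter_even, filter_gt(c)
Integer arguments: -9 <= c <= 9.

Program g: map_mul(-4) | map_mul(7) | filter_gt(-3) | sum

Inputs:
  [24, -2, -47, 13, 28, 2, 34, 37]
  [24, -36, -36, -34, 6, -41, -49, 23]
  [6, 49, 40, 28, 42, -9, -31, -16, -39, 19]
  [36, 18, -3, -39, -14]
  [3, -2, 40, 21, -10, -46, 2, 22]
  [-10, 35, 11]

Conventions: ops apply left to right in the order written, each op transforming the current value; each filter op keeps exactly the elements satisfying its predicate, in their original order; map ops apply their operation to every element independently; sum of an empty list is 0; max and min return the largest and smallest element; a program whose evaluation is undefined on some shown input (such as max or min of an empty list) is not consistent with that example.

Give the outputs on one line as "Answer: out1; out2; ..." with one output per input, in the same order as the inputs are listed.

1372; 5488; 2660; 1568; 1624; 280

Execution, op by op:
  [24, -2, -47, 13, 28, 2, 34, 37] -> [-96, 8, 188, -52, -112, -8, -136, -148] -> [-672, 56, 1316, -364, -784, -56, -952, -1036] -> [56, 1316] -> 1372
  [24, -36, -36, -34, 6, -41, -49, 23] -> [-96, 144, 144, 136, -24, 164, 196, -92] -> [-672, 1008, 1008, 952, -168, 1148, 1372, -644] -> [1008, 1008, 952, 1148, 1372] -> 5488
  [6, 49, 40, 28, 42, -9, -31, -16, -39, 19] -> [-24, -196, -160, -112, -168, 36, 124, 64, 156, -76] -> [-168, -1372, -1120, -784, -1176, 252, 868, 448, 1092, -532] -> [252, 868, 448, 1092] -> 2660
  [36, 18, -3, -39, -14] -> [-144, -72, 12, 156, 56] -> [-1008, -504, 84, 1092, 392] -> [84, 1092, 392] -> 1568
  [3, -2, 40, 21, -10, -46, 2, 22] -> [-12, 8, -160, -84, 40, 184, -8, -88] -> [-84, 56, -1120, -588, 280, 1288, -56, -616] -> [56, 280, 1288] -> 1624
  [-10, 35, 11] -> [40, -140, -44] -> [280, -980, -308] -> [280] -> 280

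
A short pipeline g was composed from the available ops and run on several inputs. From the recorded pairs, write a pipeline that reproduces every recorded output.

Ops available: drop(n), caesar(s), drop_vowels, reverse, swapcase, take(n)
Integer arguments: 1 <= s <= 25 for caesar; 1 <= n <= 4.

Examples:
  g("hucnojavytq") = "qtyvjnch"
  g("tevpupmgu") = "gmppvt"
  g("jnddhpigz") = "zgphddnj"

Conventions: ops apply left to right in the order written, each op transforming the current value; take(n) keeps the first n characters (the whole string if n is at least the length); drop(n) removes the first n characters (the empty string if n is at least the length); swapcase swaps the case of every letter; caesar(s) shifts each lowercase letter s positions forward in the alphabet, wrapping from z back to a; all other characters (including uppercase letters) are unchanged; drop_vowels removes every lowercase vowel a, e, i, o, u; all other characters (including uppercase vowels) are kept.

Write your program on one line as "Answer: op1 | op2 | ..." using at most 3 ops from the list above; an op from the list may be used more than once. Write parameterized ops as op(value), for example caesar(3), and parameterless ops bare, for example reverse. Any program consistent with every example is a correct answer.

reverse | drop_vowels

Check, running the answer program on each example:
  "hucnojavytq" -> "qtyvajoncuh" -> "qtyvjnch"
  "tevpupmgu" -> "ugmpupvet" -> "gmppvt"
  "jnddhpigz" -> "zgiphddnj" -> "zgphddnj"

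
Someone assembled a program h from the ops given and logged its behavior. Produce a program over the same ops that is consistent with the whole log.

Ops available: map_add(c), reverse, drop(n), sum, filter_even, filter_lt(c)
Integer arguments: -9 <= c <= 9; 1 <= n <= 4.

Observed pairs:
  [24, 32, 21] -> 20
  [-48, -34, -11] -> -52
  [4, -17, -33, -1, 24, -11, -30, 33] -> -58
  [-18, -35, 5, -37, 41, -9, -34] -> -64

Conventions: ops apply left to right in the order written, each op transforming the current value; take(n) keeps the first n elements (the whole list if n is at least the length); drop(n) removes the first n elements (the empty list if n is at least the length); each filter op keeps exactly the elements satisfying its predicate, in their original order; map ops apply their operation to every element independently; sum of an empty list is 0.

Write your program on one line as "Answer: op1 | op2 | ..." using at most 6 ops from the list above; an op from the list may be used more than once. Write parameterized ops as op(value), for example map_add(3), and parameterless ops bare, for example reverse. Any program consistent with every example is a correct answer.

reverse | map_add(-4) | drop(2) | reverse | sum

Check, running the answer program on each example:
  [24, 32, 21] -> [21, 32, 24] -> [17, 28, 20] -> [20] -> [20] -> 20
  [-48, -34, -11] -> [-11, -34, -48] -> [-15, -38, -52] -> [-52] -> [-52] -> -52
  [4, -17, -33, -1, 24, -11, -30, 33] -> [33, -30, -11, 24, -1, -33, -17, 4] -> [29, -34, -15, 20, -5, -37, -21, 0] -> [-15, 20, -5, -37, -21, 0] -> [0, -21, -37, -5, 20, -15] -> -58
  [-18, -35, 5, -37, 41, -9, -34] -> [-34, -9, 41, -37, 5, -35, -18] -> [-38, -13, 37, -41, 1, -39, -22] -> [37, -41, 1, -39, -22] -> [-22, -39, 1, -41, 37] -> -64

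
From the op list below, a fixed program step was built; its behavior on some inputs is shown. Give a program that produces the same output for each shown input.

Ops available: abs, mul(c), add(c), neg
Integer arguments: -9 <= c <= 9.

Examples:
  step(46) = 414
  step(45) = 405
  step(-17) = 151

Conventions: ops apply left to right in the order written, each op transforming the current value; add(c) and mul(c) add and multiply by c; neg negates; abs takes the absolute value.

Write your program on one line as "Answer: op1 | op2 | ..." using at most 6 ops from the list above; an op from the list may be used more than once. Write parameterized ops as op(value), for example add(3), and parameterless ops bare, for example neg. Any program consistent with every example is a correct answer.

mul(9) | add(9) | neg | add(8) | abs | add(-1)

Check, running the answer program on each example:
  46 -> 414 -> 423 -> -423 -> -415 -> 415 -> 414
  45 -> 405 -> 414 -> -414 -> -406 -> 406 -> 405
  -17 -> -153 -> -144 -> 144 -> 152 -> 152 -> 151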